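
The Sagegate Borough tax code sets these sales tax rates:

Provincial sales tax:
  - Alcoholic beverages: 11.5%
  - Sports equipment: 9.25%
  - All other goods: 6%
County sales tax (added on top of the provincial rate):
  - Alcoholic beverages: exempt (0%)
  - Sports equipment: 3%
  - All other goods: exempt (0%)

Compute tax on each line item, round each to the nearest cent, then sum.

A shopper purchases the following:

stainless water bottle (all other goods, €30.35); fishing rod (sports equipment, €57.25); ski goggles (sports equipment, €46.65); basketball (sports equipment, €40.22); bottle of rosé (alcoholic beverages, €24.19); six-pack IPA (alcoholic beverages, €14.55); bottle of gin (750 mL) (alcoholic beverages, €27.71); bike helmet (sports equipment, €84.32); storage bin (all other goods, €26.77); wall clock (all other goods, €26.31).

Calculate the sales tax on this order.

Stainless water bottle €30.35: all other goods → 6% + 0% county = 6% → €1.82
Fishing rod €57.25: sports equipment → 9.25% + 3% county = 12.25% → €7.01
Ski goggles €46.65: sports equipment → 9.25% + 3% county = 12.25% → €5.71
Basketball €40.22: sports equipment → 9.25% + 3% county = 12.25% → €4.93
Bottle of rosé €24.19: alcoholic beverages → 11.5% + 0% county = 11.5% → €2.78
Six-pack IPA €14.55: alcoholic beverages → 11.5% + 0% county = 11.5% → €1.67
Bottle of gin (750 mL) €27.71: alcoholic beverages → 11.5% + 0% county = 11.5% → €3.19
Bike helmet €84.32: sports equipment → 9.25% + 3% county = 12.25% → €10.33
Storage bin €26.77: all other goods → 6% + 0% county = 6% → €1.61
Wall clock €26.31: all other goods → 6% + 0% county = 6% → €1.58
Total tax = €1.82 + €7.01 + €5.71 + €4.93 + €2.78 + €1.67 + €3.19 + €10.33 + €1.61 + €1.58 = €40.63

€40.63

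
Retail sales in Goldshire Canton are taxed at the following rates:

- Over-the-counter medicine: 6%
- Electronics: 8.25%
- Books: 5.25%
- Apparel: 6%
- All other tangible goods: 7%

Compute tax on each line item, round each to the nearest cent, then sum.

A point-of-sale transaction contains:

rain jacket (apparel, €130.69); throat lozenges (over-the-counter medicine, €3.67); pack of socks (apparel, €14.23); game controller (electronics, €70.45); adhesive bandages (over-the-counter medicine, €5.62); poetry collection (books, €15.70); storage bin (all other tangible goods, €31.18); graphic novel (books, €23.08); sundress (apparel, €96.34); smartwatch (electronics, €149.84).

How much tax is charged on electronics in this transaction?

€18.17

Game controller €70.45: electronics → 8.25% → €5.81
Smartwatch €149.84: electronics → 8.25% → €12.36
Tax on electronics = €5.81 + €12.36 = €18.17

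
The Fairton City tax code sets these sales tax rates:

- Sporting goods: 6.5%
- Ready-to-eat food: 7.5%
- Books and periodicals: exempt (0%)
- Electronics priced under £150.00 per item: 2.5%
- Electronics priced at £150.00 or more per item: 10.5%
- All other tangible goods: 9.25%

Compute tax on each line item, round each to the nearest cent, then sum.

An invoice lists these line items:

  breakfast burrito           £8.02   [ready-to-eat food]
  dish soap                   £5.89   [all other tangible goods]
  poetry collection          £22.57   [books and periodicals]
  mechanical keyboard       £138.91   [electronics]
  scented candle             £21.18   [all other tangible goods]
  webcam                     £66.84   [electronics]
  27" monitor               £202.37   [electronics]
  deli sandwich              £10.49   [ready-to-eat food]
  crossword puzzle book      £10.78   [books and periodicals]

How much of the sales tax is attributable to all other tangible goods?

Dish soap £5.89: all other tangible goods → 9.25% → £0.54
Scented candle £21.18: all other tangible goods → 9.25% → £1.96
Tax on all other tangible goods = £0.54 + £1.96 = £2.50

£2.50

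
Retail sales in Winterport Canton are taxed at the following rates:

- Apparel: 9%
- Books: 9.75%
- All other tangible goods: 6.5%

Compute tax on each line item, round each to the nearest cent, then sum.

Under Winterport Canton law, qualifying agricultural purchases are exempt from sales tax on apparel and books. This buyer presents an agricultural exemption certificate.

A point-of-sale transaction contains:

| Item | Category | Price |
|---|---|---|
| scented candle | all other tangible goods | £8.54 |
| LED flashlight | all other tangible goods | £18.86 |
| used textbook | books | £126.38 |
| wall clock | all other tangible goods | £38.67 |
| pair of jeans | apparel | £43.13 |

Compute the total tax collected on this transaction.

£4.30

Scented candle £8.54: all other tangible goods → 6.5% → £0.56
LED flashlight £18.86: all other tangible goods → 6.5% → £1.23
Used textbook £126.38: books, buyer-exempt → 0% → £0.00
Wall clock £38.67: all other tangible goods → 6.5% → £2.51
Pair of jeans £43.13: apparel, buyer-exempt → 0% → £0.00
Total tax = £0.56 + £1.23 + £2.51 = £4.30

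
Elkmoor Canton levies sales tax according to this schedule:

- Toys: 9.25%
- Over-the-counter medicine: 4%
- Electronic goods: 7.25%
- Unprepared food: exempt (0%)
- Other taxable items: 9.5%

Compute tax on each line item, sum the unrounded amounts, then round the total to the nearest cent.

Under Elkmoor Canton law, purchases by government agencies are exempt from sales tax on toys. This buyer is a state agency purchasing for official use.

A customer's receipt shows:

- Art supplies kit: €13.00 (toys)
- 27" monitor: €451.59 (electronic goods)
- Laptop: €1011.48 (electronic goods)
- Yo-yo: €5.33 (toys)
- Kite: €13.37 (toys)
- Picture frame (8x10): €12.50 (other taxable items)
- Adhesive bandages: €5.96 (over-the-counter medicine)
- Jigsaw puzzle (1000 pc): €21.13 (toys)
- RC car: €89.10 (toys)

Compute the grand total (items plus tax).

€1730.96

Art supplies kit €13.00: toys, buyer-exempt → 0% → €0.00
27" monitor €451.59: electronic goods → 7.25% → €32.740275
Laptop €1011.48: electronic goods → 7.25% → €73.3323
Yo-yo €5.33: toys, buyer-exempt → 0% → €0.00
Kite €13.37: toys, buyer-exempt → 0% → €0.00
Picture frame (8x10) €12.50: other taxable items → 9.5% → €1.1875
Adhesive bandages €5.96: over-the-counter medicine → 4% → €0.2384
Jigsaw puzzle (1000 pc) €21.13: toys, buyer-exempt → 0% → €0.00
RC car €89.10: toys, buyer-exempt → 0% → €0.00
Subtotal = €1623.46; unrounded tax = €107.498475 → €107.50; total due = €1730.96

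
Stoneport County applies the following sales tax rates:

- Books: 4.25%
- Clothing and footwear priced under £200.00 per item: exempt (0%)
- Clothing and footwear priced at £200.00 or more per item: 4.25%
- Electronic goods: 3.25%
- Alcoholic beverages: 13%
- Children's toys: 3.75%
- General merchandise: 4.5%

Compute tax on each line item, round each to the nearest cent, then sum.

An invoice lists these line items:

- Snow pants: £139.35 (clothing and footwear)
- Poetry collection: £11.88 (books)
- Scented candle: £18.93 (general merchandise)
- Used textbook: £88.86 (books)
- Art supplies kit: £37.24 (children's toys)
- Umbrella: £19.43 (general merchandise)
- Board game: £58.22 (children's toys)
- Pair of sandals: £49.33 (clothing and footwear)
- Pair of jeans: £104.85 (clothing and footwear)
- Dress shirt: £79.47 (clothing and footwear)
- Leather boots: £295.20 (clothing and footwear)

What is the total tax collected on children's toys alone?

£3.58

Art supplies kit £37.24: children's toys → 3.75% → £1.40
Board game £58.22: children's toys → 3.75% → £2.18
Tax on children's toys = £1.40 + £2.18 = £3.58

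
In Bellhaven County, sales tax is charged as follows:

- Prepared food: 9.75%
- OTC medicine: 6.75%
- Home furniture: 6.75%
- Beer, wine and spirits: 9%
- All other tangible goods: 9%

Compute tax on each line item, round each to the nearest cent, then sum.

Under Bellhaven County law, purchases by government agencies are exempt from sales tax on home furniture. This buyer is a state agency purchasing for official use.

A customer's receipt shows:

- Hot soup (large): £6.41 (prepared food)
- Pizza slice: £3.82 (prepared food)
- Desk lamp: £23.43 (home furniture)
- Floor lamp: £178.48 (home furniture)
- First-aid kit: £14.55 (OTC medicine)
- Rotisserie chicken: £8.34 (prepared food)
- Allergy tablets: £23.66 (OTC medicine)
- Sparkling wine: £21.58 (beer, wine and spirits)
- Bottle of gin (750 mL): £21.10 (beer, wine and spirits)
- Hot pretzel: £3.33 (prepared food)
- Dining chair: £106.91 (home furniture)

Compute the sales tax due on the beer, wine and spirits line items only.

£3.84

Sparkling wine £21.58: beer, wine and spirits → 9% → £1.94
Bottle of gin (750 mL) £21.10: beer, wine and spirits → 9% → £1.90
Tax on beer, wine and spirits = £1.94 + £1.90 = £3.84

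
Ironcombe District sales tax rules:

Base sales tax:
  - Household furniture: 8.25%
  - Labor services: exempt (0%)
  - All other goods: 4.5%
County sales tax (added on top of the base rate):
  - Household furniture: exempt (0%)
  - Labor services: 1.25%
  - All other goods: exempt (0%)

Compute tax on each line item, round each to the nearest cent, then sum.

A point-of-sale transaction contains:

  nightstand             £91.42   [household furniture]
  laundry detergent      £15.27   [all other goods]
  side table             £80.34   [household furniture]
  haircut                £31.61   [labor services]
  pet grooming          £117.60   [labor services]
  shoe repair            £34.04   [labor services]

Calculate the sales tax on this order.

Nightstand £91.42: household furniture → 8.25% + 0% county = 8.25% → £7.54
Laundry detergent £15.27: all other goods → 4.5% + 0% county = 4.5% → £0.69
Side table £80.34: household furniture → 8.25% + 0% county = 8.25% → £6.63
Haircut £31.61: labor services → 0% + 1.25% county = 1.25% → £0.40
Pet grooming £117.60: labor services → 0% + 1.25% county = 1.25% → £1.47
Shoe repair £34.04: labor services → 0% + 1.25% county = 1.25% → £0.43
Total tax = £7.54 + £0.69 + £6.63 + £0.40 + £1.47 + £0.43 = £17.16

£17.16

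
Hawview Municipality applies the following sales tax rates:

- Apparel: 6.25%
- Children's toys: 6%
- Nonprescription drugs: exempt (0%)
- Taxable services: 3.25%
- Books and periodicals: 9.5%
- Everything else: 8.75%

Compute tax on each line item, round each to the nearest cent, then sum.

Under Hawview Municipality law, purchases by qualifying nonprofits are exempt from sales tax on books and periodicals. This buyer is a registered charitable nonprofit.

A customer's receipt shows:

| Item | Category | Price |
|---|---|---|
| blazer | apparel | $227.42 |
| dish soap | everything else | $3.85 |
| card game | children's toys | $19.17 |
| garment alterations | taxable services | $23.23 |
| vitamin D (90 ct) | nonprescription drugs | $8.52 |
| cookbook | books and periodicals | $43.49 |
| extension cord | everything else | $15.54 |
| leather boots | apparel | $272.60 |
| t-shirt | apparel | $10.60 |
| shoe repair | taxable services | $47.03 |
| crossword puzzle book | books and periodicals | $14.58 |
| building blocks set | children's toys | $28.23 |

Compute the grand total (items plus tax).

$752.99

Blazer $227.42: apparel → 6.25% → $14.21
Dish soap $3.85: everything else → 8.75% → $0.34
Card game $19.17: children's toys → 6% → $1.15
Garment alterations $23.23: taxable services → 3.25% → $0.75
Vitamin D (90 ct) $8.52: nonprescription drugs → 0% → $0.00
Cookbook $43.49: books and periodicals, buyer-exempt → 0% → $0.00
Extension cord $15.54: everything else → 8.75% → $1.36
Leather boots $272.60: apparel → 6.25% → $17.04
T-shirt $10.60: apparel → 6.25% → $0.66
Shoe repair $47.03: taxable services → 3.25% → $1.53
Crossword puzzle book $14.58: books and periodicals, buyer-exempt → 0% → $0.00
Building blocks set $28.23: children's toys → 6% → $1.69
Subtotal = $714.26; tax = $38.73; total due = $752.99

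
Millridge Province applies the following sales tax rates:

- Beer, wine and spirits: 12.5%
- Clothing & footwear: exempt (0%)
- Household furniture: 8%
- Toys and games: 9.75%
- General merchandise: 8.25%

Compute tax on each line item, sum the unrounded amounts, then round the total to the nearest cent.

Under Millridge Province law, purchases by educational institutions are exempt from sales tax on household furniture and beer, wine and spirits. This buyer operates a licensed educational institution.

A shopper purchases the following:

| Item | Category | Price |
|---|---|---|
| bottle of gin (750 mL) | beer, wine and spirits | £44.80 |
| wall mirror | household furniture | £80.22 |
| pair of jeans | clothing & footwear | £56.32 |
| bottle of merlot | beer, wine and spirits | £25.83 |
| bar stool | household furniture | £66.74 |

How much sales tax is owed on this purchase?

Bottle of gin (750 mL) £44.80: beer, wine and spirits, buyer-exempt → 0% → £0.00
Wall mirror £80.22: household furniture, buyer-exempt → 0% → £0.00
Pair of jeans £56.32: clothing & footwear → 0% → £0.00
Bottle of merlot £25.83: beer, wine and spirits, buyer-exempt → 0% → £0.00
Bar stool £66.74: household furniture, buyer-exempt → 0% → £0.00
Unrounded tax sum = £0.00 → £0.00

£0.00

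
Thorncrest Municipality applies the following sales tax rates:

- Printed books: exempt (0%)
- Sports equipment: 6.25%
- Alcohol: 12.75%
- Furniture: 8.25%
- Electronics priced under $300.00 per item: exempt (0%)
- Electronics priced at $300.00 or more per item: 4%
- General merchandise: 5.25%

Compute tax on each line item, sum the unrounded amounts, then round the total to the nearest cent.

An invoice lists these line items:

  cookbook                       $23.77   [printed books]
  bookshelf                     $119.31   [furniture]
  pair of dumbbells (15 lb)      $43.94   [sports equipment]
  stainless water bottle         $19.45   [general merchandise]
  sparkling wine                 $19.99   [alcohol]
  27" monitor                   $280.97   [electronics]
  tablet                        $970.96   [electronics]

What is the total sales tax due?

$55.00

Cookbook $23.77: printed books → 0% → $0.00
Bookshelf $119.31: furniture → 8.25% → $9.843075
Pair of dumbbells (15 lb) $43.94: sports equipment → 6.25% → $2.74625
Stainless water bottle $19.45: general merchandise → 5.25% → $1.021125
Sparkling wine $19.99: alcohol → 12.75% → $2.548725
27" monitor $280.97: electronics, under $300.00 → 0% → $0.00
Tablet $970.96: electronics, $300.00 or more → 4% → $38.8384
Unrounded tax sum = $54.997575 → $55.00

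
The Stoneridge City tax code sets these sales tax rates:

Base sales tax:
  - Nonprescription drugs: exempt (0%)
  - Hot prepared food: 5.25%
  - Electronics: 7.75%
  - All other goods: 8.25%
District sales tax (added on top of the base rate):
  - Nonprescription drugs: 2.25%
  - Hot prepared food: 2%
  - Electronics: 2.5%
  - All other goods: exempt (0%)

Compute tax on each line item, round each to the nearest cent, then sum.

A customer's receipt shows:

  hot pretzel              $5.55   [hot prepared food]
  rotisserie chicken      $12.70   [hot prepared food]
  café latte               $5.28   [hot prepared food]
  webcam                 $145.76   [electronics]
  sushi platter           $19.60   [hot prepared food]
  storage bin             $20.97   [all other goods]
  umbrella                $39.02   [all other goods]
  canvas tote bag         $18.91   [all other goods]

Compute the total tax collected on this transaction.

Hot pretzel $5.55: hot prepared food → 5.25% + 2% district = 7.25% → $0.40
Rotisserie chicken $12.70: hot prepared food → 5.25% + 2% district = 7.25% → $0.92
Café latte $5.28: hot prepared food → 5.25% + 2% district = 7.25% → $0.38
Webcam $145.76: electronics → 7.75% + 2.5% district = 10.25% → $14.94
Sushi platter $19.60: hot prepared food → 5.25% + 2% district = 7.25% → $1.42
Storage bin $20.97: all other goods → 8.25% + 0% district = 8.25% → $1.73
Umbrella $39.02: all other goods → 8.25% + 0% district = 8.25% → $3.22
Canvas tote bag $18.91: all other goods → 8.25% + 0% district = 8.25% → $1.56
Total tax = $0.40 + $0.92 + $0.38 + $14.94 + $1.42 + $1.73 + $3.22 + $1.56 = $24.57

$24.57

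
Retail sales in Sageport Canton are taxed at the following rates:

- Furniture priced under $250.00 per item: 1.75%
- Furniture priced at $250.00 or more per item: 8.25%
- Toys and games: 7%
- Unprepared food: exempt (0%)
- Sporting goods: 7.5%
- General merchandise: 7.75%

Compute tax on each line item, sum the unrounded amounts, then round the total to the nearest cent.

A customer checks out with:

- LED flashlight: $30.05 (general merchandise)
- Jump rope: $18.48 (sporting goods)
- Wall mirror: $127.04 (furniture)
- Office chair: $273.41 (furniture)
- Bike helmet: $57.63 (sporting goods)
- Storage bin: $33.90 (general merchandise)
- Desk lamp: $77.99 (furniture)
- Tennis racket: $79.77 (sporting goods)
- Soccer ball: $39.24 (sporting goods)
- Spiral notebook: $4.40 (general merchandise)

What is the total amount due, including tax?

LED flashlight $30.05: general merchandise → 7.75% → $2.328875
Jump rope $18.48: sporting goods → 7.5% → $1.386
Wall mirror $127.04: furniture, under $250.00 → 1.75% → $2.2232
Office chair $273.41: furniture, $250.00 or more → 8.25% → $22.556325
Bike helmet $57.63: sporting goods → 7.5% → $4.32225
Storage bin $33.90: general merchandise → 7.75% → $2.62725
Desk lamp $77.99: furniture, under $250.00 → 1.75% → $1.364825
Tennis racket $79.77: sporting goods → 7.5% → $5.98275
Soccer ball $39.24: sporting goods → 7.5% → $2.943
Spiral notebook $4.40: general merchandise → 7.75% → $0.341
Subtotal = $741.91; unrounded tax = $46.075475 → $46.08; total due = $787.99

$787.99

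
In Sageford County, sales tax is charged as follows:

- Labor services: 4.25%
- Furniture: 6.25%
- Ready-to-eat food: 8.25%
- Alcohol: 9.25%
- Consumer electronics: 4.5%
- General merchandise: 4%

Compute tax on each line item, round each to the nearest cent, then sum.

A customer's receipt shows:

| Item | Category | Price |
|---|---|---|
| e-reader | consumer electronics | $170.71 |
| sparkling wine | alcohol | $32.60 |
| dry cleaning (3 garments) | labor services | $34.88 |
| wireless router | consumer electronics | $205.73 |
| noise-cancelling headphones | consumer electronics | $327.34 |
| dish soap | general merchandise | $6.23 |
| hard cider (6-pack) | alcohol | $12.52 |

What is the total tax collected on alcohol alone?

$4.18

Sparkling wine $32.60: alcohol → 9.25% → $3.02
Hard cider (6-pack) $12.52: alcohol → 9.25% → $1.16
Tax on alcohol = $3.02 + $1.16 = $4.18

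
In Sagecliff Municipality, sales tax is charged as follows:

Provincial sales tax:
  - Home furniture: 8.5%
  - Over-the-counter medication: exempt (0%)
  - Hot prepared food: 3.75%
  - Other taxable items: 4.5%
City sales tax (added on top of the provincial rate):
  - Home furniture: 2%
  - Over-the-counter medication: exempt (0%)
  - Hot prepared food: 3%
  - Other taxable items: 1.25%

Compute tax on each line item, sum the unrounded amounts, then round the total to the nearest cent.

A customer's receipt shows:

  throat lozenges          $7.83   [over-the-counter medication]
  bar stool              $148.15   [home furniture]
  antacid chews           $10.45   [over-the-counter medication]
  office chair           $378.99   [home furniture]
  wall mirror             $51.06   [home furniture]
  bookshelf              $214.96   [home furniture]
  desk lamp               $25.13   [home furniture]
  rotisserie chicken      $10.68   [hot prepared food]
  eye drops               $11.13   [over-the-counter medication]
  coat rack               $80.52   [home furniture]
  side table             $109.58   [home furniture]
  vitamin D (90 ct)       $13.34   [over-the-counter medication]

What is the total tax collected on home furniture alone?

$105.88

Bar stool $148.15: home furniture → 8.5% + 2% city = 10.5% → $15.55575
Office chair $378.99: home furniture → 8.5% + 2% city = 10.5% → $39.79395
Wall mirror $51.06: home furniture → 8.5% + 2% city = 10.5% → $5.3613
Bookshelf $214.96: home furniture → 8.5% + 2% city = 10.5% → $22.5708
Desk lamp $25.13: home furniture → 8.5% + 2% city = 10.5% → $2.63865
Coat rack $80.52: home furniture → 8.5% + 2% city = 10.5% → $8.4546
Side table $109.58: home furniture → 8.5% + 2% city = 10.5% → $11.5059
Tax on home furniture: unrounded sum = $105.88095 → $105.88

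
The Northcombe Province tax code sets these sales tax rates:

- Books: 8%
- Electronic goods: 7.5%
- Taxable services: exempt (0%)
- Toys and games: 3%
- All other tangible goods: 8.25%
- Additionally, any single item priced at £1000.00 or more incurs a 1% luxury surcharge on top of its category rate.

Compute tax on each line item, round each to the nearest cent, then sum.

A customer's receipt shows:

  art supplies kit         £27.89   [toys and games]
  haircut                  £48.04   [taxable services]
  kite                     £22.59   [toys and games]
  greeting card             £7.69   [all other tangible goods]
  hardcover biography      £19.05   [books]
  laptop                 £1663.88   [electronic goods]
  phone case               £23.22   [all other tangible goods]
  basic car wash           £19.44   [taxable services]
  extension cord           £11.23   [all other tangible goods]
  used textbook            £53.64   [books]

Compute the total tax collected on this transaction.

Art supplies kit £27.89: toys and games → 3% → £0.84
Haircut £48.04: taxable services → 0% → £0.00
Kite £22.59: toys and games → 3% → £0.68
Greeting card £7.69: all other tangible goods → 8.25% → £0.63
Hardcover biography £19.05: books → 8% → £1.52
Laptop £1663.88: electronic goods → 7.5% + 1% surcharge = 8.5% → £141.43
Phone case £23.22: all other tangible goods → 8.25% → £1.92
Basic car wash £19.44: taxable services → 0% → £0.00
Extension cord £11.23: all other tangible goods → 8.25% → £0.93
Used textbook £53.64: books → 8% → £4.29
Total tax = £0.84 + £0.68 + £0.63 + £1.52 + £141.43 + £1.92 + £0.93 + £4.29 = £152.24

£152.24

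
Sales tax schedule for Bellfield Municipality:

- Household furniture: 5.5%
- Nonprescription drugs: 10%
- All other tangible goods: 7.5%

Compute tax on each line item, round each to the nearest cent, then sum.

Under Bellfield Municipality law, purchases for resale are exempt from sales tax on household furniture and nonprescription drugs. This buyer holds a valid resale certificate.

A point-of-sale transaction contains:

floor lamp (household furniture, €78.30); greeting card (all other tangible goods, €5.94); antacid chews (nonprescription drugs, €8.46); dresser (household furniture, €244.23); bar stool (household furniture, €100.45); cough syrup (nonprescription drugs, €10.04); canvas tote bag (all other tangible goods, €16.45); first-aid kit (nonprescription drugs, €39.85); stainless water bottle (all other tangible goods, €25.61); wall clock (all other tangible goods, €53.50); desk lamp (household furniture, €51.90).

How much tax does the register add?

Floor lamp €78.30: household furniture, buyer-exempt → 0% → €0.00
Greeting card €5.94: all other tangible goods → 7.5% → €0.45
Antacid chews €8.46: nonprescription drugs, buyer-exempt → 0% → €0.00
Dresser €244.23: household furniture, buyer-exempt → 0% → €0.00
Bar stool €100.45: household furniture, buyer-exempt → 0% → €0.00
Cough syrup €10.04: nonprescription drugs, buyer-exempt → 0% → €0.00
Canvas tote bag €16.45: all other tangible goods → 7.5% → €1.23
First-aid kit €39.85: nonprescription drugs, buyer-exempt → 0% → €0.00
Stainless water bottle €25.61: all other tangible goods → 7.5% → €1.92
Wall clock €53.50: all other tangible goods → 7.5% → €4.01
Desk lamp €51.90: household furniture, buyer-exempt → 0% → €0.00
Total tax = €0.45 + €1.23 + €1.92 + €4.01 = €7.61

€7.61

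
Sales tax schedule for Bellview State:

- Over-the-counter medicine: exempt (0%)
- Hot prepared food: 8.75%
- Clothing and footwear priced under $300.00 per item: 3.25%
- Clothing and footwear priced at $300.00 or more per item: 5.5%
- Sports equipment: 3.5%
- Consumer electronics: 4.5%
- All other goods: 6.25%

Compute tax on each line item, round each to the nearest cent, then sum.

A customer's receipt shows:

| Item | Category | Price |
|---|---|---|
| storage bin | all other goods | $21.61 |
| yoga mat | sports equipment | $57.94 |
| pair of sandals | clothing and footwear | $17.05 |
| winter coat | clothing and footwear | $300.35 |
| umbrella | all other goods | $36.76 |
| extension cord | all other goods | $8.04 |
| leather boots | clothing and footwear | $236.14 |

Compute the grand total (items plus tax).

Storage bin $21.61: all other goods → 6.25% → $1.35
Yoga mat $57.94: sports equipment → 3.5% → $2.03
Pair of sandals $17.05: clothing and footwear, under $300.00 → 3.25% → $0.55
Winter coat $300.35: clothing and footwear, $300.00 or more → 5.5% → $16.52
Umbrella $36.76: all other goods → 6.25% → $2.30
Extension cord $8.04: all other goods → 6.25% → $0.50
Leather boots $236.14: clothing and footwear, under $300.00 → 3.25% → $7.67
Subtotal = $677.89; tax = $30.92; total due = $708.81

$708.81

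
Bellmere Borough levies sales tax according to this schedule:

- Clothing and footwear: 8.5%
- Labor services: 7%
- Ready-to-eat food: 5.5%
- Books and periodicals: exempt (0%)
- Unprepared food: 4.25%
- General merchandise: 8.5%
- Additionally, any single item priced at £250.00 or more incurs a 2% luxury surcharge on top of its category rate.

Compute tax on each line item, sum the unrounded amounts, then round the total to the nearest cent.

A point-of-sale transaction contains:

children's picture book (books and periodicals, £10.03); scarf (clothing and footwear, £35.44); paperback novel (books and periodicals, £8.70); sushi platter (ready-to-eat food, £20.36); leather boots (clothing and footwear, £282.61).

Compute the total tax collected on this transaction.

£33.81

Children's picture book £10.03: books and periodicals → 0% → £0.00
Scarf £35.44: clothing and footwear → 8.5% → £3.0124
Paperback novel £8.70: books and periodicals → 0% → £0.00
Sushi platter £20.36: ready-to-eat food → 5.5% → £1.1198
Leather boots £282.61: clothing and footwear → 8.5% + 2% surcharge = 10.5% → £29.67405
Unrounded tax sum = £33.80625 → £33.81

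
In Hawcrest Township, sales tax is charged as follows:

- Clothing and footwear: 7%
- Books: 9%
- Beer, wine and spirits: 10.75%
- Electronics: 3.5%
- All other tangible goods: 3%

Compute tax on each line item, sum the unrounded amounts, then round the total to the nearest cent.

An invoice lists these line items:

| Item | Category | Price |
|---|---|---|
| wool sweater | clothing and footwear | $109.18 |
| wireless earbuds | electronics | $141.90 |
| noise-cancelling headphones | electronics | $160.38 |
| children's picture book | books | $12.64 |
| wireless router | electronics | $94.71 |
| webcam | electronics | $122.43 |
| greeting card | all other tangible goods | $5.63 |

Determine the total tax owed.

$27.13

Wool sweater $109.18: clothing and footwear → 7% → $7.6426
Wireless earbuds $141.90: electronics → 3.5% → $4.9665
Noise-cancelling headphones $160.38: electronics → 3.5% → $5.6133
Children's picture book $12.64: books → 9% → $1.1376
Wireless router $94.71: electronics → 3.5% → $3.31485
Webcam $122.43: electronics → 3.5% → $4.28505
Greeting card $5.63: all other tangible goods → 3% → $0.1689
Unrounded tax sum = $27.1288 → $27.13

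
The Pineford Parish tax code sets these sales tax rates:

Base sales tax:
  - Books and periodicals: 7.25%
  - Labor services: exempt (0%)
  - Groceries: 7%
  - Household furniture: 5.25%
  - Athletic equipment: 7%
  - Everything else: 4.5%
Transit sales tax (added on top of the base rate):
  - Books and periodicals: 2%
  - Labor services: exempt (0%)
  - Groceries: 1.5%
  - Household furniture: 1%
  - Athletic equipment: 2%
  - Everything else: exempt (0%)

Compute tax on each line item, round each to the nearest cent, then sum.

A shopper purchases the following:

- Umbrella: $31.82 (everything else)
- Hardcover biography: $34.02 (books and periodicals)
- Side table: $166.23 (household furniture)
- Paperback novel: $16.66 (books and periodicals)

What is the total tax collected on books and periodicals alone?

Hardcover biography $34.02: books and periodicals → 7.25% + 2% transit = 9.25% → $3.15
Paperback novel $16.66: books and periodicals → 7.25% + 2% transit = 9.25% → $1.54
Tax on books and periodicals = $3.15 + $1.54 = $4.69

$4.69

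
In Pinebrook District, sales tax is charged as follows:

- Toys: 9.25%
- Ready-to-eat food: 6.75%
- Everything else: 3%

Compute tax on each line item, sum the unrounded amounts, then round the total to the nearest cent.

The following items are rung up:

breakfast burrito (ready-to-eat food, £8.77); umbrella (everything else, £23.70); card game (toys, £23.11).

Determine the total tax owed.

£3.44

Breakfast burrito £8.77: ready-to-eat food → 6.75% → £0.591975
Umbrella £23.70: everything else → 3% → £0.711
Card game £23.11: toys → 9.25% → £2.137675
Unrounded tax sum = £3.44065 → £3.44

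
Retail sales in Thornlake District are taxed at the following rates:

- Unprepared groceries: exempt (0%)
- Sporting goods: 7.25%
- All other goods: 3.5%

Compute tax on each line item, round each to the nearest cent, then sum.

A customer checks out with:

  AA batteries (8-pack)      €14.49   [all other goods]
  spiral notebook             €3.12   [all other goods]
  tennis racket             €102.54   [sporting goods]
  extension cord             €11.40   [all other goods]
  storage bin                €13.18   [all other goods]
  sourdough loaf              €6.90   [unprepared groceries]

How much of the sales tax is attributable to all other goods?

AA batteries (8-pack) €14.49: all other goods → 3.5% → €0.51
Spiral notebook €3.12: all other goods → 3.5% → €0.11
Extension cord €11.40: all other goods → 3.5% → €0.40
Storage bin €13.18: all other goods → 3.5% → €0.46
Tax on all other goods = €0.51 + €0.11 + €0.40 + €0.46 = €1.48

€1.48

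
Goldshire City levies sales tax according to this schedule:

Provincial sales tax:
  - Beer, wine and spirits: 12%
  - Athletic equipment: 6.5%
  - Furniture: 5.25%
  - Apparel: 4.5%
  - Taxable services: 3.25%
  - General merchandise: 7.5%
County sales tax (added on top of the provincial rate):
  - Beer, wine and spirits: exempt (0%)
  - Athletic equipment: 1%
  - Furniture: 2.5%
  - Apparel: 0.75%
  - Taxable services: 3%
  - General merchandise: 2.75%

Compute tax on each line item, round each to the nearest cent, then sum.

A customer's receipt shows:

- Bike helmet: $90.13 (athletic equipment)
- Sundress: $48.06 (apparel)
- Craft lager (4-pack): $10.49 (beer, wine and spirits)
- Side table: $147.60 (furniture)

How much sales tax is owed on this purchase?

Bike helmet $90.13: athletic equipment → 6.5% + 1% county = 7.5% → $6.76
Sundress $48.06: apparel → 4.5% + 0.75% county = 5.25% → $2.52
Craft lager (4-pack) $10.49: beer, wine and spirits → 12% + 0% county = 12% → $1.26
Side table $147.60: furniture → 5.25% + 2.5% county = 7.75% → $11.44
Total tax = $6.76 + $2.52 + $1.26 + $11.44 = $21.98

$21.98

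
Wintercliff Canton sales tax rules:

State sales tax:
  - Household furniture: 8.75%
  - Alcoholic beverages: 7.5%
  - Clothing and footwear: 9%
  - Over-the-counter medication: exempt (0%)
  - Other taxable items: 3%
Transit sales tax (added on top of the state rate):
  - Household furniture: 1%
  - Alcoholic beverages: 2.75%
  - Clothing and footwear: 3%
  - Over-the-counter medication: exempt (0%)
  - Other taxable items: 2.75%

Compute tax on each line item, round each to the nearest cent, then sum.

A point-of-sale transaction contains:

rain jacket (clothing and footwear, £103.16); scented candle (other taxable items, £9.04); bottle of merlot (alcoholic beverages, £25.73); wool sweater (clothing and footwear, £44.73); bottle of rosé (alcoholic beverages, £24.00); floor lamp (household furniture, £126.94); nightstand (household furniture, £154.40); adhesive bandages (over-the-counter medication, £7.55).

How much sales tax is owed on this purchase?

£50.80

Rain jacket £103.16: clothing and footwear → 9% + 3% transit = 12% → £12.38
Scented candle £9.04: other taxable items → 3% + 2.75% transit = 5.75% → £0.52
Bottle of merlot £25.73: alcoholic beverages → 7.5% + 2.75% transit = 10.25% → £2.64
Wool sweater £44.73: clothing and footwear → 9% + 3% transit = 12% → £5.37
Bottle of rosé £24.00: alcoholic beverages → 7.5% + 2.75% transit = 10.25% → £2.46
Floor lamp £126.94: household furniture → 8.75% + 1% transit = 9.75% → £12.38
Nightstand £154.40: household furniture → 8.75% + 1% transit = 9.75% → £15.05
Adhesive bandages £7.55: over-the-counter medication → 0% + 0% transit = 0% → £0.00
Total tax = £12.38 + £0.52 + £2.64 + £5.37 + £2.46 + £12.38 + £15.05 = £50.80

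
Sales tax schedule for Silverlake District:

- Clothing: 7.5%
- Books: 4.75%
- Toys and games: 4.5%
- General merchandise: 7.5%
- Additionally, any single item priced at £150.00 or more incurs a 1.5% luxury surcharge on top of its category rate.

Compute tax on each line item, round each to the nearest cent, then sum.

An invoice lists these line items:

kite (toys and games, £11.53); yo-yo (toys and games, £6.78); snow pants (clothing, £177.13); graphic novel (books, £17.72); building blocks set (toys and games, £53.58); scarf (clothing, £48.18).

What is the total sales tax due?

Kite £11.53: toys and games → 4.5% → £0.52
Yo-yo £6.78: toys and games → 4.5% → £0.31
Snow pants £177.13: clothing → 7.5% + 1.5% surcharge = 9% → £15.94
Graphic novel £17.72: books → 4.75% → £0.84
Building blocks set £53.58: toys and games → 4.5% → £2.41
Scarf £48.18: clothing → 7.5% → £3.61
Total tax = £0.52 + £0.31 + £15.94 + £0.84 + £2.41 + £3.61 = £23.63

£23.63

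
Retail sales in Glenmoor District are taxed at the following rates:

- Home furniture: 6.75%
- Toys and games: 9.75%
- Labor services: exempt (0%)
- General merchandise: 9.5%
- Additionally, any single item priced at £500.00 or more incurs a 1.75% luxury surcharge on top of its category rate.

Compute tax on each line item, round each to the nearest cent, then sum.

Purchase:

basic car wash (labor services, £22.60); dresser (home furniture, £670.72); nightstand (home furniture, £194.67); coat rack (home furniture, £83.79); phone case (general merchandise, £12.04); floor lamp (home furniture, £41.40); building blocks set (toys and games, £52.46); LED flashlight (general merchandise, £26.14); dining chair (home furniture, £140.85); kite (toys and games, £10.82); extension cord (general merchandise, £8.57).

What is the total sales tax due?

£98.70

Basic car wash £22.60: labor services → 0% → £0.00
Dresser £670.72: home furniture → 6.75% + 1.75% surcharge = 8.5% → £57.01
Nightstand £194.67: home furniture → 6.75% → £13.14
Coat rack £83.79: home furniture → 6.75% → £5.66
Phone case £12.04: general merchandise → 9.5% → £1.14
Floor lamp £41.40: home furniture → 6.75% → £2.79
Building blocks set £52.46: toys and games → 9.75% → £5.11
LED flashlight £26.14: general merchandise → 9.5% → £2.48
Dining chair £140.85: home furniture → 6.75% → £9.51
Kite £10.82: toys and games → 9.75% → £1.05
Extension cord £8.57: general merchandise → 9.5% → £0.81
Total tax = £57.01 + £13.14 + £5.66 + £1.14 + £2.79 + £5.11 + £2.48 + £9.51 + £1.05 + £0.81 = £98.70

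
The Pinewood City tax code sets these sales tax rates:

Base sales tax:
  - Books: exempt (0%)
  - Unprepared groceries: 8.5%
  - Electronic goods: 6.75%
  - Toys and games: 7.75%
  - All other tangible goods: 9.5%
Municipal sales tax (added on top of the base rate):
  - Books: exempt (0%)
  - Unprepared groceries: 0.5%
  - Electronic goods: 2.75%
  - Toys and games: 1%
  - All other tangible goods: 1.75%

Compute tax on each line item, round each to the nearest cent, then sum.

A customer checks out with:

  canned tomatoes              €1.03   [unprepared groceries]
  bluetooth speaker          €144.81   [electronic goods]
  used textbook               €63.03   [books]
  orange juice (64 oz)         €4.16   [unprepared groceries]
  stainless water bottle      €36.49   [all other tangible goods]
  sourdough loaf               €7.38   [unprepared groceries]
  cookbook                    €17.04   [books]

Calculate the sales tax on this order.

€18.99

Canned tomatoes €1.03: unprepared groceries → 8.5% + 0.5% municipal = 9% → €0.09
Bluetooth speaker €144.81: electronic goods → 6.75% + 2.75% municipal = 9.5% → €13.76
Used textbook €63.03: books → 0% + 0% municipal = 0% → €0.00
Orange juice (64 oz) €4.16: unprepared groceries → 8.5% + 0.5% municipal = 9% → €0.37
Stainless water bottle €36.49: all other tangible goods → 9.5% + 1.75% municipal = 11.25% → €4.11
Sourdough loaf €7.38: unprepared groceries → 8.5% + 0.5% municipal = 9% → €0.66
Cookbook €17.04: books → 0% + 0% municipal = 0% → €0.00
Total tax = €0.09 + €13.76 + €0.37 + €4.11 + €0.66 = €18.99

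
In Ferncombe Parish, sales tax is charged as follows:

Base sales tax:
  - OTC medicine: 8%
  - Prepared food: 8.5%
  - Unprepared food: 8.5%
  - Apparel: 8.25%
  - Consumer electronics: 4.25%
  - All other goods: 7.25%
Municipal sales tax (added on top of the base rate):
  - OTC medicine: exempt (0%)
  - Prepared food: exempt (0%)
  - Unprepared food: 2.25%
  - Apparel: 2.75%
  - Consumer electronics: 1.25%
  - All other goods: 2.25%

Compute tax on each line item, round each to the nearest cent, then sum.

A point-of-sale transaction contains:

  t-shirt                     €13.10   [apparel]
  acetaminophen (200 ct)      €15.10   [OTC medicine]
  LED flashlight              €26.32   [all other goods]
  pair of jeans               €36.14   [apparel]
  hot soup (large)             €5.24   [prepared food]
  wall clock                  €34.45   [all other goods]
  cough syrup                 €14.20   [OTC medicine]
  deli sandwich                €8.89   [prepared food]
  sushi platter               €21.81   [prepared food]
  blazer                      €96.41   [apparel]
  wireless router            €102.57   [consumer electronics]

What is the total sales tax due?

€32.85

T-shirt €13.10: apparel → 8.25% + 2.75% municipal = 11% → €1.44
Acetaminophen (200 ct) €15.10: OTC medicine → 8% + 0% municipal = 8% → €1.21
LED flashlight €26.32: all other goods → 7.25% + 2.25% municipal = 9.5% → €2.50
Pair of jeans €36.14: apparel → 8.25% + 2.75% municipal = 11% → €3.98
Hot soup (large) €5.24: prepared food → 8.5% + 0% municipal = 8.5% → €0.45
Wall clock €34.45: all other goods → 7.25% + 2.25% municipal = 9.5% → €3.27
Cough syrup €14.20: OTC medicine → 8% + 0% municipal = 8% → €1.14
Deli sandwich €8.89: prepared food → 8.5% + 0% municipal = 8.5% → €0.76
Sushi platter €21.81: prepared food → 8.5% + 0% municipal = 8.5% → €1.85
Blazer €96.41: apparel → 8.25% + 2.75% municipal = 11% → €10.61
Wireless router €102.57: consumer electronics → 4.25% + 1.25% municipal = 5.5% → €5.64
Total tax = €1.44 + €1.21 + €2.50 + €3.98 + €0.45 + €3.27 + €1.14 + €0.76 + €1.85 + €10.61 + €5.64 = €32.85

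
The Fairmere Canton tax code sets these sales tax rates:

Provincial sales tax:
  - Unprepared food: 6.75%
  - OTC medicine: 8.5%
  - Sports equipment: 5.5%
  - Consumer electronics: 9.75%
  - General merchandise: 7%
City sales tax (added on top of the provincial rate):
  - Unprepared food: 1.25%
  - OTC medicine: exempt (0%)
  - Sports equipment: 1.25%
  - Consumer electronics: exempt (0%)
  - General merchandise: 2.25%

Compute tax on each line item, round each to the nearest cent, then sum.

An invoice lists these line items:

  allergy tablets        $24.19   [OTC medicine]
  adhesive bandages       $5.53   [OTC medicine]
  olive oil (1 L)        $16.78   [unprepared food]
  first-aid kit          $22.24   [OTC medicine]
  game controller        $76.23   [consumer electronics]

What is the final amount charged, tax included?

$158.16

Allergy tablets $24.19: OTC medicine → 8.5% + 0% city = 8.5% → $2.06
Adhesive bandages $5.53: OTC medicine → 8.5% + 0% city = 8.5% → $0.47
Olive oil (1 L) $16.78: unprepared food → 6.75% + 1.25% city = 8% → $1.34
First-aid kit $22.24: OTC medicine → 8.5% + 0% city = 8.5% → $1.89
Game controller $76.23: consumer electronics → 9.75% + 0% city = 9.75% → $7.43
Subtotal = $144.97; tax = $13.19; total due = $158.16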